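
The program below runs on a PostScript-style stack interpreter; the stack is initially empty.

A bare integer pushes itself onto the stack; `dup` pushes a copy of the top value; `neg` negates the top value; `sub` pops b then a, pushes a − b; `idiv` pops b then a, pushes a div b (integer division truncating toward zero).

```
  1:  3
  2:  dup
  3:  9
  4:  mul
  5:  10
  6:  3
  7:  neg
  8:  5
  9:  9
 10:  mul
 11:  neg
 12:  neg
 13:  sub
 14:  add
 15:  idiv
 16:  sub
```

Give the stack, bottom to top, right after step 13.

[3, 27, 10, -48]

3   : 3
dup : 3 3
9   : 3 3 9
mul : 3 27
10  : 3 27 10
3   : 3 27 10 3
neg : 3 27 10 -3
5   : 3 27 10 -3 5
9   : 3 27 10 -3 5 9
mul : 3 27 10 -3 45
neg : 3 27 10 -3 -45
neg : 3 27 10 -3 45
sub : 3 27 10 -48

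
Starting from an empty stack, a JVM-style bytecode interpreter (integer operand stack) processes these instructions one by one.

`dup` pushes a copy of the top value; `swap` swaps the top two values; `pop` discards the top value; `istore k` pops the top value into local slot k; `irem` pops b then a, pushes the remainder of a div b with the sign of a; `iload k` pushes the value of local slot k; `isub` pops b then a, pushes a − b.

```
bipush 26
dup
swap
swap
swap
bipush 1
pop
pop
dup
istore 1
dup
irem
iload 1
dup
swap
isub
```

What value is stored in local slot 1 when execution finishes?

26

bipush 26 : [26]
dup       : [26, 26]
swap      : [26, 26]
swap      : [26, 26]
swap      : [26, 26]
bipush 1  : [26, 26, 1]
pop       : [26, 26]
pop       : [26]
dup       : [26, 26]
istore 1  : [26]
dup       : [26, 26]
irem      : [0]
iload 1   : [0, 26]
dup       : [0, 26, 26]
swap      : [0, 26, 26]
isub      : [0, 0]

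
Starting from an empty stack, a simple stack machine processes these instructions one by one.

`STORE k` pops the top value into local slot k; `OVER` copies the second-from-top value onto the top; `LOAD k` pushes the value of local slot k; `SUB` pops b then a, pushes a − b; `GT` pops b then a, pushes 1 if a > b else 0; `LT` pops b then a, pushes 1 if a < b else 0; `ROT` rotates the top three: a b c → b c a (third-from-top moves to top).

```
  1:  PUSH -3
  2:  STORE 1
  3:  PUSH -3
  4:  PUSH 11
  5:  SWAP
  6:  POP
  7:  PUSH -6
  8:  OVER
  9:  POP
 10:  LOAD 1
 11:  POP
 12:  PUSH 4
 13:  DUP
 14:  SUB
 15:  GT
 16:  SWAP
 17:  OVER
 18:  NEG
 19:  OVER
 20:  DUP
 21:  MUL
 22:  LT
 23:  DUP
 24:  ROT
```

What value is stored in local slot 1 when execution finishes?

-3

PUSH -3 -> -3
STORE 1 -> (empty)
PUSH -3 -> -3
PUSH 11 -> -3 11
SWAP    -> 11 -3
POP     -> 11
PUSH -6 -> 11 -6
OVER    -> 11 -6 11
POP     -> 11 -6
LOAD 1  -> 11 -6 -3
POP     -> 11 -6
PUSH 4  -> 11 -6 4
DUP     -> 11 -6 4 4
SUB     -> 11 -6 0
GT      -> 11 0
SWAP    -> 0 11
OVER    -> 0 11 0
NEG     -> 0 11 0
OVER    -> 0 11 0 11
DUP     -> 0 11 0 11 11
MUL     -> 0 11 0 121
LT      -> 0 11 1
DUP     -> 0 11 1 1
ROT     -> 0 1 1 11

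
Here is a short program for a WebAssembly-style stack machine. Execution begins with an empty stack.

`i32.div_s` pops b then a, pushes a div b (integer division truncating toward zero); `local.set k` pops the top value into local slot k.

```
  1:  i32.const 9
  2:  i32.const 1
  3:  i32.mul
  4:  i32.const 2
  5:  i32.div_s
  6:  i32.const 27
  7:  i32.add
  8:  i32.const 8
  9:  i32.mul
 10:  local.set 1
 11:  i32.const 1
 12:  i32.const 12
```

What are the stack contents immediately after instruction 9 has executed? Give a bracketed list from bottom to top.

i32.const 9  → [9]
i32.const 1  → [9, 1]
i32.mul      → [9]
i32.const 2  → [9, 2]
i32.div_s    → [4]
i32.const 27 → [4, 27]
i32.add      → [31]
i32.const 8  → [31, 8]
i32.mul      → [248]

[248]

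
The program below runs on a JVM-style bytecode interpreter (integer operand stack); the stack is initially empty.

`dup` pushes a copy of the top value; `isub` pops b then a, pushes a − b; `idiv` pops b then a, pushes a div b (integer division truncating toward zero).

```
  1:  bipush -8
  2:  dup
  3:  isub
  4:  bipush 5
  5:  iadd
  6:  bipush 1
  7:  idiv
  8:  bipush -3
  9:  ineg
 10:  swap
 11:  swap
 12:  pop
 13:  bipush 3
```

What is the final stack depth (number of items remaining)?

2

bipush -8 → -8
dup       → -8 -8
isub      → 0
bipush 5  → 0 5
iadd      → 5
bipush 1  → 5 1
idiv      → 5
bipush -3 → 5 -3
ineg      → 5 3
swap      → 3 5
swap      → 5 3
pop       → 5
bipush 3  → 5 3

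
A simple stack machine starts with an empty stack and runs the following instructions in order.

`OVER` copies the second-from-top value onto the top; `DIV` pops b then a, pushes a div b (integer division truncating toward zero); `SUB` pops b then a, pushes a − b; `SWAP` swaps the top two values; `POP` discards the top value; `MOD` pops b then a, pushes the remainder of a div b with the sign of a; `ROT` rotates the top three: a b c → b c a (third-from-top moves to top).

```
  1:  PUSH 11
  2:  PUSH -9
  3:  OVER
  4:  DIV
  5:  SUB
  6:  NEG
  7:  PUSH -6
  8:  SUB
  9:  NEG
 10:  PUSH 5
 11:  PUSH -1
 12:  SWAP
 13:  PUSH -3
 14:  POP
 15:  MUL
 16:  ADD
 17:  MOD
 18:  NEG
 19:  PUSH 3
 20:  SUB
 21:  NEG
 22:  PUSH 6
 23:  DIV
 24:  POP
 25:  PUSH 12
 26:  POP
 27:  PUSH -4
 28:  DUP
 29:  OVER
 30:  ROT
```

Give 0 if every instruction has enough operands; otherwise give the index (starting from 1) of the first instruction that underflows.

PUSH 11  11
PUSH -9  11 -9
OVER     11 -9 11
DIV      11 0
SUB      11
NEG      -11
PUSH -6  -11 -6
SUB      -5
NEG      5
PUSH 5   5 5
PUSH -1  5 5 -1
SWAP     5 -1 5
PUSH -3  5 -1 5 -3
POP      5 -1 5
MUL      5 -5
ADD      0
MOD  — needs 2 operands, stack has 1 → underflow

17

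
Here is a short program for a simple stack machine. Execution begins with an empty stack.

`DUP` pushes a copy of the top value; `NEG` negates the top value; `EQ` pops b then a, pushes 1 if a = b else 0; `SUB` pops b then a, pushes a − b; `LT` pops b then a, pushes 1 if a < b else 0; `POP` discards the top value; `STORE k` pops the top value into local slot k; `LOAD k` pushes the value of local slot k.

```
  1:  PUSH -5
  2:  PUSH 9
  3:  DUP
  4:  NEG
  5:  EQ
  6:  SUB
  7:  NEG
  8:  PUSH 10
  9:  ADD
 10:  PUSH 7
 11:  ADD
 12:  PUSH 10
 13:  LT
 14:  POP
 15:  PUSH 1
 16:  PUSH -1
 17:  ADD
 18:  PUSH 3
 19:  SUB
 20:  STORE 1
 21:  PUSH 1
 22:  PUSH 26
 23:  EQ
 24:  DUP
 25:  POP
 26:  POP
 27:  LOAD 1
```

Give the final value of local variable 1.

-3

PUSH -5  -5
PUSH 9   -5 9
DUP      -5 9 9
NEG      -5 9 -9
EQ       -5 0
SUB      -5
NEG      5
PUSH 10  5 10
ADD      15
PUSH 7   15 7
ADD      22
PUSH 10  22 10
LT       0
POP      (empty)
PUSH 1   1
PUSH -1  1 -1
ADD      0
PUSH 3   0 3
SUB      -3
STORE 1  (empty)
PUSH 1   1
PUSH 26  1 26
EQ       0
DUP      0 0
POP      0
POP      (empty)
LOAD 1   -3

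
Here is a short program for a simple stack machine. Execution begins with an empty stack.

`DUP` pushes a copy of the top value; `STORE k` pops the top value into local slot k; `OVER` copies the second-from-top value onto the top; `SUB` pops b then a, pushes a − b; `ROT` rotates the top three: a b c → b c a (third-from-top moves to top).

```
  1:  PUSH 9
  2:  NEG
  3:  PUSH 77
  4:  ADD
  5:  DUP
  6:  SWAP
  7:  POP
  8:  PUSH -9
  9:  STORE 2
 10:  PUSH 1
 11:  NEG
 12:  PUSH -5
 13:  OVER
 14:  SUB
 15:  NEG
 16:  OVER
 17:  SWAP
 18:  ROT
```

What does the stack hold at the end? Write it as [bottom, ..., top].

[68, -1, 4, -1]

PUSH 9  -> [9]
NEG     -> [-9]
PUSH 77 -> [-9, 77]
ADD     -> [68]
DUP     -> [68, 68]
SWAP    -> [68, 68]
POP     -> [68]
PUSH -9 -> [68, -9]
STORE 2 -> [68]
PUSH 1  -> [68, 1]
NEG     -> [68, -1]
PUSH -5 -> [68, -1, -5]
OVER    -> [68, -1, -5, -1]
SUB     -> [68, -1, -4]
NEG     -> [68, -1, 4]
OVER    -> [68, -1, 4, -1]
SWAP    -> [68, -1, -1, 4]
ROT     -> [68, -1, 4, -1]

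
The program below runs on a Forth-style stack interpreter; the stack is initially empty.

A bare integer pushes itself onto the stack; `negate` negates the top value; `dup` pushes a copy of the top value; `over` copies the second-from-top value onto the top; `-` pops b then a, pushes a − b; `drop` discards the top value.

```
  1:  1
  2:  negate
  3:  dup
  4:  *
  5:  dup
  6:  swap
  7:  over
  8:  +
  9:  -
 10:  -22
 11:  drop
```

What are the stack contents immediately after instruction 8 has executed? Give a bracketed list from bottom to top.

[1, 2]

1      → [1]
negate → [-1]
dup    → [-1, -1]
*      → [1]
dup    → [1, 1]
swap   → [1, 1]
over   → [1, 1, 1]
+      → [1, 2]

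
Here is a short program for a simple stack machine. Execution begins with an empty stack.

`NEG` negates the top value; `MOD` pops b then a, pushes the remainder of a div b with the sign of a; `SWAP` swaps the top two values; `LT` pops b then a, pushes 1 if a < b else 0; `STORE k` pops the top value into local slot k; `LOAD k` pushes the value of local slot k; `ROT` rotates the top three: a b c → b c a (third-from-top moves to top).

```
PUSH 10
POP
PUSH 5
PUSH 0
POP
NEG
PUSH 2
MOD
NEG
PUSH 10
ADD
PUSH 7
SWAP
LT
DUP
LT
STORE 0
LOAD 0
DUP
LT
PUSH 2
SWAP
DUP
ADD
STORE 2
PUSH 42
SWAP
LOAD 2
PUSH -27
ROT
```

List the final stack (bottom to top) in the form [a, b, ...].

[42, 0, -27, 2]

PUSH 10  : [10]
POP      : []
PUSH 5   : [5]
PUSH 0   : [5, 0]
POP      : [5]
NEG      : [-5]
PUSH 2   : [-5, 2]
MOD      : [-1]
NEG      : [1]
PUSH 10  : [1, 10]
ADD      : [11]
PUSH 7   : [11, 7]
SWAP     : [7, 11]
LT       : [1]
DUP      : [1, 1]
LT       : [0]
STORE 0  : []
LOAD 0   : [0]
DUP      : [0, 0]
LT       : [0]
PUSH 2   : [0, 2]
SWAP     : [2, 0]
DUP      : [2, 0, 0]
ADD      : [2, 0]
STORE 2  : [2]
PUSH 42  : [2, 42]
SWAP     : [42, 2]
LOAD 2   : [42, 2, 0]
PUSH -27 : [42, 2, 0, -27]
ROT      : [42, 0, -27, 2]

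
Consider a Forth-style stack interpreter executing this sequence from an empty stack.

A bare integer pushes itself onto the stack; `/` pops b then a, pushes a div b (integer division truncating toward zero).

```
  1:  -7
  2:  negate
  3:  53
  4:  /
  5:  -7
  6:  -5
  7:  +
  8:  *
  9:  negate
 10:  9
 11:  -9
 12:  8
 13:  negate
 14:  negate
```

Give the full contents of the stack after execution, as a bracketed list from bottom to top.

-7     : -7
negate : 7
53     : 7 53
/      : 0
-7     : 0 -7
-5     : 0 -7 -5
+      : 0 -12
*      : 0
negate : 0
9      : 0 9
-9     : 0 9 -9
8      : 0 9 -9 8
negate : 0 9 -9 -8
negate : 0 9 -9 8

[0, 9, -9, 8]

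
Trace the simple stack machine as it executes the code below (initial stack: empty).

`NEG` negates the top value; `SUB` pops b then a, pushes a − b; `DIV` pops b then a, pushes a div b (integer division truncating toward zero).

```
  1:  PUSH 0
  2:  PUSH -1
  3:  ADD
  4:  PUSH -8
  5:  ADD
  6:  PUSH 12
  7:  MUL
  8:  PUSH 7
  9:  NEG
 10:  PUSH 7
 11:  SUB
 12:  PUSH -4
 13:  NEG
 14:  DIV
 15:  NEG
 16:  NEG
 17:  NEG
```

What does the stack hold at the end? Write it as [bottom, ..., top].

[-108, 3]

PUSH 0  : 0
PUSH -1 : 0 -1
ADD     : -1
PUSH -8 : -1 -8
ADD     : -9
PUSH 12 : -9 12
MUL     : -108
PUSH 7  : -108 7
NEG     : -108 -7
PUSH 7  : -108 -7 7
SUB     : -108 -14
PUSH -4 : -108 -14 -4
NEG     : -108 -14 4
DIV     : -108 -3
NEG     : -108 3
NEG     : -108 -3
NEG     : -108 3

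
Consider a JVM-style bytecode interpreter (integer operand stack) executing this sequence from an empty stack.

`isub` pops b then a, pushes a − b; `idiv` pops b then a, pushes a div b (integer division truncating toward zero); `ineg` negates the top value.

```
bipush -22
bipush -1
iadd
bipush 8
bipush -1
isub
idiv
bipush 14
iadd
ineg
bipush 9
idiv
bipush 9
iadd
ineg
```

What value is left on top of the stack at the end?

bipush -22  [-22]
bipush -1   [-22, -1]
iadd        [-23]
bipush 8    [-23, 8]
bipush -1   [-23, 8, -1]
isub        [-23, 9]
idiv        [-2]
bipush 14   [-2, 14]
iadd        [12]
ineg        [-12]
bipush 9    [-12, 9]
idiv        [-1]
bipush 9    [-1, 9]
iadd        [8]
ineg        [-8]

-8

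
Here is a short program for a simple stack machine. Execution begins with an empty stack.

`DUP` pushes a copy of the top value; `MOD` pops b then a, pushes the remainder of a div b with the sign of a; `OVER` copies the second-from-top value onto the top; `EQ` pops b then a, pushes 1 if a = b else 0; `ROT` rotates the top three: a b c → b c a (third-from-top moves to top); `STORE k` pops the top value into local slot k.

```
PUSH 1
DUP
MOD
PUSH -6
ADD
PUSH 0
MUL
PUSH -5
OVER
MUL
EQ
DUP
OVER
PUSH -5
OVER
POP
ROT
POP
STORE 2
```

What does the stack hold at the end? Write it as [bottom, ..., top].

PUSH 1  -> [1]
DUP     -> [1, 1]
MOD     -> [0]
PUSH -6 -> [0, -6]
ADD     -> [-6]
PUSH 0  -> [-6, 0]
MUL     -> [0]
PUSH -5 -> [0, -5]
OVER    -> [0, -5, 0]
MUL     -> [0, 0]
EQ      -> [1]
DUP     -> [1, 1]
OVER    -> [1, 1, 1]
PUSH -5 -> [1, 1, 1, -5]
OVER    -> [1, 1, 1, -5, 1]
POP     -> [1, 1, 1, -5]
ROT     -> [1, 1, -5, 1]
POP     -> [1, 1, -5]
STORE 2 -> [1, 1]

[1, 1]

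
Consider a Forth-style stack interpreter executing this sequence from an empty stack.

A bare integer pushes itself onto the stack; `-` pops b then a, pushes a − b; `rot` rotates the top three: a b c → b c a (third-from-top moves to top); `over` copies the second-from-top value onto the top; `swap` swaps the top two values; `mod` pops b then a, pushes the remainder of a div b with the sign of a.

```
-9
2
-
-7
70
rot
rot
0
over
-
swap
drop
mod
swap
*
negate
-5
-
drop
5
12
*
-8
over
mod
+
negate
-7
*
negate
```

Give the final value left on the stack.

-9     : -9
2      : -9 2
-      : -11
-7     : -11 -7
70     : -11 -7 70
rot    : -7 70 -11
rot    : 70 -11 -7
0      : 70 -11 -7 0
over   : 70 -11 -7 0 -7
-      : 70 -11 -7 7
swap   : 70 -11 7 -7
drop   : 70 -11 7
mod    : 70 -4
swap   : -4 70
*      : -280
negate : 280
-5     : 280 -5
-      : 285
drop   : (empty)
5      : 5
12     : 5 12
*      : 60
-8     : 60 -8
over   : 60 -8 60
mod    : 60 -8
+      : 52
negate : -52
-7     : -52 -7
*      : 364
negate : -364

-364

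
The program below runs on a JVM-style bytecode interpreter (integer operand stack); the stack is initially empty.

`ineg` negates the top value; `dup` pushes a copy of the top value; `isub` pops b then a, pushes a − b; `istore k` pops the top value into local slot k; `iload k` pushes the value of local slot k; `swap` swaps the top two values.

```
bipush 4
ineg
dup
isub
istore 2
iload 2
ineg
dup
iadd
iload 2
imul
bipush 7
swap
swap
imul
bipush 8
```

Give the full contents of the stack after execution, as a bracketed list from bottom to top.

[0, 8]

bipush 4 → [4]
ineg     → [-4]
dup      → [-4, -4]
isub     → [0]
istore 2 → []
iload 2  → [0]
ineg     → [0]
dup      → [0, 0]
iadd     → [0]
iload 2  → [0, 0]
imul     → [0]
bipush 7 → [0, 7]
swap     → [7, 0]
swap     → [0, 7]
imul     → [0]
bipush 8 → [0, 8]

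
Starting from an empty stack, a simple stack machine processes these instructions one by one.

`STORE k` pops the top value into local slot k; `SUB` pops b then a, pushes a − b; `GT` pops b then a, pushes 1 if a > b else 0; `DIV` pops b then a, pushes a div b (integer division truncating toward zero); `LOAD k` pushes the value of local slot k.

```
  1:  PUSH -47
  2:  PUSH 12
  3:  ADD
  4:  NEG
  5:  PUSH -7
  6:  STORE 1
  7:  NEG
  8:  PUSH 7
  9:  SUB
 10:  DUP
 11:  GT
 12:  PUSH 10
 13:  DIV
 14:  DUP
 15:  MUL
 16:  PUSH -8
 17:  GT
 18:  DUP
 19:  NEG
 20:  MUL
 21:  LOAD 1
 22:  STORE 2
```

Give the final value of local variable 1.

-7

PUSH -47 : -47
PUSH 12  : -47 12
ADD      : -35
NEG      : 35
PUSH -7  : 35 -7
STORE 1  : 35
NEG      : -35
PUSH 7   : -35 7
SUB      : -42
DUP      : -42 -42
GT       : 0
PUSH 10  : 0 10
DIV      : 0
DUP      : 0 0
MUL      : 0
PUSH -8  : 0 -8
GT       : 1
DUP      : 1 1
NEG      : 1 -1
MUL      : -1
LOAD 1   : -1 -7
STORE 2  : -1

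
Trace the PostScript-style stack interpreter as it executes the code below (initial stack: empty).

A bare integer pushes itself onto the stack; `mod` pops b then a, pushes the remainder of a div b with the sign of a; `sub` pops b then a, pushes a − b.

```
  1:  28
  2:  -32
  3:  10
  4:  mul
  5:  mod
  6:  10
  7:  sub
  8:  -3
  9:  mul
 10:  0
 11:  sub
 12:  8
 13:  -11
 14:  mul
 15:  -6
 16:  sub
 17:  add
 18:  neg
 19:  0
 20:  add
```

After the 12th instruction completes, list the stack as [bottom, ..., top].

28  : 28
-32 : 28 -32
10  : 28 -32 10
mul : 28 -320
mod : 28
10  : 28 10
sub : 18
-3  : 18 -3
mul : -54
0   : -54 0
sub : -54
8   : -54 8

[-54, 8]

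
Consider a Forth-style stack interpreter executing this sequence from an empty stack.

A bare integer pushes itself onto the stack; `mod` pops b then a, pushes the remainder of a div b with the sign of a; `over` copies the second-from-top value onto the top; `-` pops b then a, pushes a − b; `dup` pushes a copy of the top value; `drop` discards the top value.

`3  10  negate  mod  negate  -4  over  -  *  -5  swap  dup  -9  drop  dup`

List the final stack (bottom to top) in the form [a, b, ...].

3      -> [3]
10     -> [3, 10]
negate -> [3, -10]
mod    -> [3]
negate -> [-3]
-4     -> [-3, -4]
over   -> [-3, -4, -3]
-      -> [-3, -1]
*      -> [3]
-5     -> [3, -5]
swap   -> [-5, 3]
dup    -> [-5, 3, 3]
-9     -> [-5, 3, 3, -9]
drop   -> [-5, 3, 3]
dup    -> [-5, 3, 3, 3]

[-5, 3, 3, 3]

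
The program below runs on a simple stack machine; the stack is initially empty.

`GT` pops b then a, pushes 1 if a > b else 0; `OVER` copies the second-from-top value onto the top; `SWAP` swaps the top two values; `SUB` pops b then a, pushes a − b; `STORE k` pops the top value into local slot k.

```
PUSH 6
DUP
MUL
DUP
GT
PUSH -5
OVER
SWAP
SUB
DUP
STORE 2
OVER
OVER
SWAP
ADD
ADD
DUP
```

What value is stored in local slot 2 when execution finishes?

5

PUSH 6  -> 6
DUP     -> 6 6
MUL     -> 36
DUP     -> 36 36
GT      -> 0
PUSH -5 -> 0 -5
OVER    -> 0 -5 0
SWAP    -> 0 0 -5
SUB     -> 0 5
DUP     -> 0 5 5
STORE 2 -> 0 5
OVER    -> 0 5 0
OVER    -> 0 5 0 5
SWAP    -> 0 5 5 0
ADD     -> 0 5 5
ADD     -> 0 10
DUP     -> 0 10 10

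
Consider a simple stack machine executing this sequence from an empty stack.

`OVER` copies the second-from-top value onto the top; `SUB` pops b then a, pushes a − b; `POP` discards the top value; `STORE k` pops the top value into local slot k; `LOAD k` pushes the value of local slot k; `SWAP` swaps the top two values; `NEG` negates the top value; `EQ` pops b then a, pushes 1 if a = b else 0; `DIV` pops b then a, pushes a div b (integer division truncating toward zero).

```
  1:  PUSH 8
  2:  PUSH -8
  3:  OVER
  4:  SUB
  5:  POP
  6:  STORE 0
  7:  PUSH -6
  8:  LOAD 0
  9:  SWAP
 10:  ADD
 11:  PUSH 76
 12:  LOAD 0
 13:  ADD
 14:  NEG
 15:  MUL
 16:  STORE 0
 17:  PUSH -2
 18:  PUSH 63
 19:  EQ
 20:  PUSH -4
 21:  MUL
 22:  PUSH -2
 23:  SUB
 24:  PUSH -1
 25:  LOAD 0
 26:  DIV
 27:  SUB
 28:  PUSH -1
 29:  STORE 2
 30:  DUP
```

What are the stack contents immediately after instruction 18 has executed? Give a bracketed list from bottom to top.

PUSH 8  → 8
PUSH -8 → 8 -8
OVER    → 8 -8 8
SUB     → 8 -16
POP     → 8
STORE 0 → (empty)
PUSH -6 → -6
LOAD 0  → -6 8
SWAP    → 8 -6
ADD     → 2
PUSH 76 → 2 76
LOAD 0  → 2 76 8
ADD     → 2 84
NEG     → 2 -84
MUL     → -168
STORE 0 → (empty)
PUSH -2 → -2
PUSH 63 → -2 63

[-2, 63]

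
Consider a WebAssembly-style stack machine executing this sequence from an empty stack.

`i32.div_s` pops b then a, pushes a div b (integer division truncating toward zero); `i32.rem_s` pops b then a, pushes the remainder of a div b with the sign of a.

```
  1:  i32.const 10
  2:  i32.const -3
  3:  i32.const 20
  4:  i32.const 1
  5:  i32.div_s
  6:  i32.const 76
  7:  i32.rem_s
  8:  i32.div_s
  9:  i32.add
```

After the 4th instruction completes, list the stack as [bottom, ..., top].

[10, -3, 20, 1]

i32.const 10 → 10
i32.const -3 → 10 -3
i32.const 20 → 10 -3 20
i32.const 1  → 10 -3 20 1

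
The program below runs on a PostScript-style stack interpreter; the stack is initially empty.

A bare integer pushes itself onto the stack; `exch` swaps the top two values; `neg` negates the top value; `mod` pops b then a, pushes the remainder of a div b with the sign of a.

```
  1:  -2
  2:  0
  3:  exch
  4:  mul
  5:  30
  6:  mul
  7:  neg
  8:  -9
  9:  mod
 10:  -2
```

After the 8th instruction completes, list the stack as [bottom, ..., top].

-2    -2
0     -2 0
exch  0 -2
mul   0
30    0 30
mul   0
neg   0
-9    0 -9

[0, -9]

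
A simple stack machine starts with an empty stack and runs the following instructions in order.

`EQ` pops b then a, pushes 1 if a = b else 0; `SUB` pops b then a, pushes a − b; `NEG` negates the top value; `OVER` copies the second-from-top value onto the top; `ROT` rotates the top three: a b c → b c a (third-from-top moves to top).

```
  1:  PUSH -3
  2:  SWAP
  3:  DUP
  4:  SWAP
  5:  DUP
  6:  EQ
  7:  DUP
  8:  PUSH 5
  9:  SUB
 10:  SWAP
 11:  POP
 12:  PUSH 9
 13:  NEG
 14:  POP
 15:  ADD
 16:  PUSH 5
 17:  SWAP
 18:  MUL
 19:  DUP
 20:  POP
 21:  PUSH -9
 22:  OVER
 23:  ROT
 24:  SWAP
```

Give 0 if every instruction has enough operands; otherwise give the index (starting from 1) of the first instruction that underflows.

2

PUSH -3 -> [-3]
SWAP  — needs 2 operands, stack has 1 → underflow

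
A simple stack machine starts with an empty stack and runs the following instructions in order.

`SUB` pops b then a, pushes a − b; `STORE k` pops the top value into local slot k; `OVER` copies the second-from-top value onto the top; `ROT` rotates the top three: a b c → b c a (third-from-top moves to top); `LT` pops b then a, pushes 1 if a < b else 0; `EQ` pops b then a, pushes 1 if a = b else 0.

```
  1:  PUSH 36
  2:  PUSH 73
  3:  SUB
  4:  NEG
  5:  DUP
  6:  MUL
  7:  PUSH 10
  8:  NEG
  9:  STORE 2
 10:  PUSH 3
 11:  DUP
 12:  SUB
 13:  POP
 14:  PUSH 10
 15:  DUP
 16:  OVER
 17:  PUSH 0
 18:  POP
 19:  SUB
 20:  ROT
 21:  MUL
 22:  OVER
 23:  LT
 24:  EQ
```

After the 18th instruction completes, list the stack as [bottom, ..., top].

[1369, 10, 10, 10]

PUSH 36 → [36]
PUSH 73 → [36, 73]
SUB     → [-37]
NEG     → [37]
DUP     → [37, 37]
MUL     → [1369]
PUSH 10 → [1369, 10]
NEG     → [1369, -10]
STORE 2 → [1369]
PUSH 3  → [1369, 3]
DUP     → [1369, 3, 3]
SUB     → [1369, 0]
POP     → [1369]
PUSH 10 → [1369, 10]
DUP     → [1369, 10, 10]
OVER    → [1369, 10, 10, 10]
PUSH 0  → [1369, 10, 10, 10, 0]
POP     → [1369, 10, 10, 10]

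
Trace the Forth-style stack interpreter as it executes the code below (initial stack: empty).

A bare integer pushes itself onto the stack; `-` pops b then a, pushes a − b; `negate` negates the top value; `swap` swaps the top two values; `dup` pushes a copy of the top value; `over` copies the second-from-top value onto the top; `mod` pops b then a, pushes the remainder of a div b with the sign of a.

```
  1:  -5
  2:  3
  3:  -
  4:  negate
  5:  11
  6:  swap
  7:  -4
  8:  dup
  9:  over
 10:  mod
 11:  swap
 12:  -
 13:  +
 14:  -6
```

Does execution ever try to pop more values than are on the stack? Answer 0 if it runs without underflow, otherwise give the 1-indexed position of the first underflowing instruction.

0

-5     → [-5]
3      → [-5, 3]
-      → [-8]
negate → [8]
11     → [8, 11]
swap   → [11, 8]
-4     → [11, 8, -4]
dup    → [11, 8, -4, -4]
over   → [11, 8, -4, -4, -4]
mod    → [11, 8, -4, 0]
swap   → [11, 8, 0, -4]
-      → [11, 8, 4]
+      → [11, 12]
-6     → [11, 12, -6]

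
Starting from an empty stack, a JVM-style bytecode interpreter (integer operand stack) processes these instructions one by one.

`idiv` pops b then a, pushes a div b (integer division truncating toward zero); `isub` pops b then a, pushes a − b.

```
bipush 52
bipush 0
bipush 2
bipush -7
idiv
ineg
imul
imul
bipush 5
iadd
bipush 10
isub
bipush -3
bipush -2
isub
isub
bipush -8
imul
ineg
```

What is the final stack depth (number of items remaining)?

bipush 52  [52]
bipush 0   [52, 0]
bipush 2   [52, 0, 2]
bipush -7  [52, 0, 2, -7]
idiv       [52, 0, 0]
ineg       [52, 0, 0]
imul       [52, 0]
imul       [0]
bipush 5   [0, 5]
iadd       [5]
bipush 10  [5, 10]
isub       [-5]
bipush -3  [-5, -3]
bipush -2  [-5, -3, -2]
isub       [-5, -1]
isub       [-4]
bipush -8  [-4, -8]
imul       [32]
ineg       [-32]

1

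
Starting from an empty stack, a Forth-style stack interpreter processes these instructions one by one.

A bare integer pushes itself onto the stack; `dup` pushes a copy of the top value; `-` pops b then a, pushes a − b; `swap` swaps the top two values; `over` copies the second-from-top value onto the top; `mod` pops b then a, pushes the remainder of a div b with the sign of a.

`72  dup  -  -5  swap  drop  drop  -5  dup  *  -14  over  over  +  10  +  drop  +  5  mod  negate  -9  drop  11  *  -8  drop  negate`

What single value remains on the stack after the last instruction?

72     -> [72]
dup    -> [72, 72]
-      -> [0]
-5     -> [0, -5]
swap   -> [-5, 0]
drop   -> [-5]
drop   -> []
-5     -> [-5]
dup    -> [-5, -5]
*      -> [25]
-14    -> [25, -14]
over   -> [25, -14, 25]
over   -> [25, -14, 25, -14]
+      -> [25, -14, 11]
10     -> [25, -14, 11, 10]
+      -> [25, -14, 21]
drop   -> [25, -14]
+      -> [11]
5      -> [11, 5]
mod    -> [1]
negate -> [-1]
-9     -> [-1, -9]
drop   -> [-1]
11     -> [-1, 11]
*      -> [-11]
-8     -> [-11, -8]
drop   -> [-11]
negate -> [11]

11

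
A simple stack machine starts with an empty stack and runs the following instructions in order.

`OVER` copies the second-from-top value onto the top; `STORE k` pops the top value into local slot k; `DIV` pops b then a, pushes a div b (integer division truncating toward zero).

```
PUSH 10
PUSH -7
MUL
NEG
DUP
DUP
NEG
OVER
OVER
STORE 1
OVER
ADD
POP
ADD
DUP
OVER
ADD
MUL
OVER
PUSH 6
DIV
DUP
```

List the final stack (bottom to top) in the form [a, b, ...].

[70, 0, 11, 11]

PUSH 10  10
PUSH -7  10 -7
MUL      -70
NEG      70
DUP      70 70
DUP      70 70 70
NEG      70 70 -70
OVER     70 70 -70 70
OVER     70 70 -70 70 -70
STORE 1  70 70 -70 70
OVER     70 70 -70 70 -70
ADD      70 70 -70 0
POP      70 70 -70
ADD      70 0
DUP      70 0 0
OVER     70 0 0 0
ADD      70 0 0
MUL      70 0
OVER     70 0 70
PUSH 6   70 0 70 6
DIV      70 0 11
DUP      70 0 11 11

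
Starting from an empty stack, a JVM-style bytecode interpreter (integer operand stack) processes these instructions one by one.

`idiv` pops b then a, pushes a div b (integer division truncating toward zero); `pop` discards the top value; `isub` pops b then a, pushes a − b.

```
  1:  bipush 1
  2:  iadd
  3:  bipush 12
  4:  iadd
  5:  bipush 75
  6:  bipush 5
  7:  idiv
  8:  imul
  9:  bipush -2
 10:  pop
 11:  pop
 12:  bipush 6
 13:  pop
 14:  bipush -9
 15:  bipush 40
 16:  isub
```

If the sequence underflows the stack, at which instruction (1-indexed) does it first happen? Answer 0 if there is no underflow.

bipush 1 -> 1
iadd  — needs 2 operands, stack has 1 → underflow

2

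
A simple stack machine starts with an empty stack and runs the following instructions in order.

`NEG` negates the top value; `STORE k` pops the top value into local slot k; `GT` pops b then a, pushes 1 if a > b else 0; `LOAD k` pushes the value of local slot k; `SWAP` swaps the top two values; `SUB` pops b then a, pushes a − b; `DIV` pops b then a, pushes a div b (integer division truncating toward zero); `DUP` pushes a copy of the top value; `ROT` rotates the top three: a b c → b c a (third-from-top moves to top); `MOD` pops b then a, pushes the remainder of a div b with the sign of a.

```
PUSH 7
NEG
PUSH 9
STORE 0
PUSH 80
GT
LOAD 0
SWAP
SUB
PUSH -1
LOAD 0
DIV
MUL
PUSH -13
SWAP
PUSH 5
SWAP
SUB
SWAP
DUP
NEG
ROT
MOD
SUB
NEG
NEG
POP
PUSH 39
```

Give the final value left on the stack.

39

PUSH 7    [7]
NEG       [-7]
PUSH 9    [-7, 9]
STORE 0   [-7]
PUSH 80   [-7, 80]
GT        [0]
LOAD 0    [0, 9]
SWAP      [9, 0]
SUB       [9]
PUSH -1   [9, -1]
LOAD 0    [9, -1, 9]
DIV       [9, 0]
MUL       [0]
PUSH -13  [0, -13]
SWAP      [-13, 0]
PUSH 5    [-13, 0, 5]
SWAP      [-13, 5, 0]
SUB       [-13, 5]
SWAP      [5, -13]
DUP       [5, -13, -13]
NEG       [5, -13, 13]
ROT       [-13, 13, 5]
MOD       [-13, 3]
SUB       [-16]
NEG       [16]
NEG       [-16]
POP       []
PUSH 39   [39]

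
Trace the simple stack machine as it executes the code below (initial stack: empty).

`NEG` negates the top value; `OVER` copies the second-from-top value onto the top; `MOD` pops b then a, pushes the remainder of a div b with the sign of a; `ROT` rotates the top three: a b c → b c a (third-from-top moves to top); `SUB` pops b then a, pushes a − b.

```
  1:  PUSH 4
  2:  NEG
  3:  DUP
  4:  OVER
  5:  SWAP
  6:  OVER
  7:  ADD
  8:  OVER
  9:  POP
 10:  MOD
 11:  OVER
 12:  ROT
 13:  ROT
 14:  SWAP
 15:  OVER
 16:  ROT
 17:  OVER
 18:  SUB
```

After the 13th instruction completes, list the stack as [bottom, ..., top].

PUSH 4 : [4]
NEG    : [-4]
DUP    : [-4, -4]
OVER   : [-4, -4, -4]
SWAP   : [-4, -4, -4]
OVER   : [-4, -4, -4, -4]
ADD    : [-4, -4, -8]
OVER   : [-4, -4, -8, -4]
POP    : [-4, -4, -8]
MOD    : [-4, -4]
OVER   : [-4, -4, -4]
ROT    : [-4, -4, -4]
ROT    : [-4, -4, -4]

[-4, -4, -4]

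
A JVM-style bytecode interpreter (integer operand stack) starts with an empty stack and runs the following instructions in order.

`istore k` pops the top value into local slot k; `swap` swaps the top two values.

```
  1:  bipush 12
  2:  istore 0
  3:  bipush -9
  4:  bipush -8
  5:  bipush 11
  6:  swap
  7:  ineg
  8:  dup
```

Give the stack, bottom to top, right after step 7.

[-9, 11, 8]

bipush 12 → [12]
istore 0  → []
bipush -9 → [-9]
bipush -8 → [-9, -8]
bipush 11 → [-9, -8, 11]
swap      → [-9, 11, -8]
ineg      → [-9, 11, 8]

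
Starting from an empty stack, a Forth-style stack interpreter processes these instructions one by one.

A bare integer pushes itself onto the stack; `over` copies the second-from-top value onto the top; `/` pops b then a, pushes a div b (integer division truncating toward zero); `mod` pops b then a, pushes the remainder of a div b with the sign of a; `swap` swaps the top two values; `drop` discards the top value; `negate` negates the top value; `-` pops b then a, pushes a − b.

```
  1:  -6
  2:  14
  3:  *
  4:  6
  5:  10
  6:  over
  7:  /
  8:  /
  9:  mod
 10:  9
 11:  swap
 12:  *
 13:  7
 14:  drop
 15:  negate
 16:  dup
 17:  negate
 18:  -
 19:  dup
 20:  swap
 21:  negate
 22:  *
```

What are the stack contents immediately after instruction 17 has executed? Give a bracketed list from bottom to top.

-6     : -6
14     : -6 14
*      : -84
6      : -84 6
10     : -84 6 10
over   : -84 6 10 6
/      : -84 6 1
/      : -84 6
mod    : 0
9      : 0 9
swap   : 9 0
*      : 0
7      : 0 7
drop   : 0
negate : 0
dup    : 0 0
negate : 0 0

[0, 0]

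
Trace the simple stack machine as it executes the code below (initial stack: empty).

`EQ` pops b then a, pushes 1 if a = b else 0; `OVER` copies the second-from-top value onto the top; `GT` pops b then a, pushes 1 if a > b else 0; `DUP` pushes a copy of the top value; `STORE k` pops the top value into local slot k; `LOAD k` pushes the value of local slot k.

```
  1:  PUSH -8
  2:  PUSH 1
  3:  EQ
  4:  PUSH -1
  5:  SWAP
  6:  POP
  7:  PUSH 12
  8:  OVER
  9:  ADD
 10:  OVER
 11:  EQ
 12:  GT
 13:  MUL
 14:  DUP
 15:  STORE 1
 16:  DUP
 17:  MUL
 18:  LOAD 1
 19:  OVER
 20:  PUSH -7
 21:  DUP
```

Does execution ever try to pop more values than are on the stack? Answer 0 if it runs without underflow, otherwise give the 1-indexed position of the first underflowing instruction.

PUSH -8 → -8
PUSH 1  → -8 1
EQ      → 0
PUSH -1 → 0 -1
SWAP    → -1 0
POP     → -1
PUSH 12 → -1 12
OVER    → -1 12 -1
ADD     → -1 11
OVER    → -1 11 -1
EQ      → -1 0
GT      → 0
MUL  — needs 2 operands, stack has 1 → underflow

13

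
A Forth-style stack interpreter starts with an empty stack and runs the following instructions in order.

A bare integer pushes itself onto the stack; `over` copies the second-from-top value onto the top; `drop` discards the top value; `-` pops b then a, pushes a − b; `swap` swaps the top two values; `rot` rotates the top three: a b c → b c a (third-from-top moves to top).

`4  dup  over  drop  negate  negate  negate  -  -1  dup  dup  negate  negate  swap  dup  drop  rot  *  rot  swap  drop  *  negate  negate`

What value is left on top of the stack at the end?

4      -> [4]
dup    -> [4, 4]
over   -> [4, 4, 4]
drop   -> [4, 4]
negate -> [4, -4]
negate -> [4, 4]
negate -> [4, -4]
-      -> [8]
-1     -> [8, -1]
dup    -> [8, -1, -1]
dup    -> [8, -1, -1, -1]
negate -> [8, -1, -1, 1]
negate -> [8, -1, -1, -1]
swap   -> [8, -1, -1, -1]
dup    -> [8, -1, -1, -1, -1]
drop   -> [8, -1, -1, -1]
rot    -> [8, -1, -1, -1]
*      -> [8, -1, 1]
rot    -> [-1, 1, 8]
swap   -> [-1, 8, 1]
drop   -> [-1, 8]
*      -> [-8]
negate -> [8]
negate -> [-8]

-8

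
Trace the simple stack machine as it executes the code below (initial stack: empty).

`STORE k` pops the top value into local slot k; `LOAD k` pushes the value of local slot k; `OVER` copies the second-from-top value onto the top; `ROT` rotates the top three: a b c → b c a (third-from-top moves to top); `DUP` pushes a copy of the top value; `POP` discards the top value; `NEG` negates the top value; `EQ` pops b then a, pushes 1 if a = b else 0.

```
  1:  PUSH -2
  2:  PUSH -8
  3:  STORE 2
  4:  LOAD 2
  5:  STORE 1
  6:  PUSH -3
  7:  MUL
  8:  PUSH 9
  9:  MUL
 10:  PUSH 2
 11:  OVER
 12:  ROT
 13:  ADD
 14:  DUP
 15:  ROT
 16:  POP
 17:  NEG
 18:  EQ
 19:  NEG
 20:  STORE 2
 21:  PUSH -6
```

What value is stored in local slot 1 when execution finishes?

-8

PUSH -2  -2
PUSH -8  -2 -8
STORE 2  -2
LOAD 2   -2 -8
STORE 1  -2
PUSH -3  -2 -3
MUL      6
PUSH 9   6 9
MUL      54
PUSH 2   54 2
OVER     54 2 54
ROT      2 54 54
ADD      2 108
DUP      2 108 108
ROT      108 108 2
POP      108 108
NEG      108 -108
EQ       0
NEG      0
STORE 2  (empty)
PUSH -6  -6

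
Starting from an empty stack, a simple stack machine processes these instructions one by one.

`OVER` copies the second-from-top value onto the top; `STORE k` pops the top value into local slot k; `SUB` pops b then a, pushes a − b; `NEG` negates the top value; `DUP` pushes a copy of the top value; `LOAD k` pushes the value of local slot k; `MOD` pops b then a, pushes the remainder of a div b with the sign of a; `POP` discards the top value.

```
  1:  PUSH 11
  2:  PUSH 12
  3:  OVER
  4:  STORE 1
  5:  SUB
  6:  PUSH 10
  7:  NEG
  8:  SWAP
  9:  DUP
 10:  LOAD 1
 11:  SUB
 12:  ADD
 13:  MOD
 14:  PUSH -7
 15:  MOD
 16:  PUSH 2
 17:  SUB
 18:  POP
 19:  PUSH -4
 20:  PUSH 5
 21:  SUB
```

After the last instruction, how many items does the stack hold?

PUSH 11  11
PUSH 12  11 12
OVER     11 12 11
STORE 1  11 12
SUB      -1
PUSH 10  -1 10
NEG      -1 -10
SWAP     -10 -1
DUP      -10 -1 -1
LOAD 1   -10 -1 -1 11
SUB      -10 -1 -12
ADD      -10 -13
MOD      -10
PUSH -7  -10 -7
MOD      -3
PUSH 2   -3 2
SUB      -5
POP      (empty)
PUSH -4  -4
PUSH 5   -4 5
SUB      -9

1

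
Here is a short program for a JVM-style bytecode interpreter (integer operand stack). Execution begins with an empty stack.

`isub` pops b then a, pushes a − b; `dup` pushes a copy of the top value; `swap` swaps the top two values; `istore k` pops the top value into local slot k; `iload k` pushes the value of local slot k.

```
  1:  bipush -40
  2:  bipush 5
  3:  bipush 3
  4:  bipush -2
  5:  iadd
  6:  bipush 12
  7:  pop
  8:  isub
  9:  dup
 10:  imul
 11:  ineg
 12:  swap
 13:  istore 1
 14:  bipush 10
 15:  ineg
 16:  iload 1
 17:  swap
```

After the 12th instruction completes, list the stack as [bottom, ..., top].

bipush -40 -> -40
bipush 5   -> -40 5
bipush 3   -> -40 5 3
bipush -2  -> -40 5 3 -2
iadd       -> -40 5 1
bipush 12  -> -40 5 1 12
pop        -> -40 5 1
isub       -> -40 4
dup        -> -40 4 4
imul       -> -40 16
ineg       -> -40 -16
swap       -> -16 -40

[-16, -40]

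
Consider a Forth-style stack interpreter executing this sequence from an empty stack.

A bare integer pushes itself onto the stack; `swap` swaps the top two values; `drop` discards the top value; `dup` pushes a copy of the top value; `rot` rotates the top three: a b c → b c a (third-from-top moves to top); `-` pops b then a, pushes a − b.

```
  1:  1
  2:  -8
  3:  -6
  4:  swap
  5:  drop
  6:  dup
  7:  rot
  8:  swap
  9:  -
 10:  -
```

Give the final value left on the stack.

-13

1    : 1
-8   : 1 -8
-6   : 1 -8 -6
swap : 1 -6 -8
drop : 1 -6
dup  : 1 -6 -6
rot  : -6 -6 1
swap : -6 1 -6
-    : -6 7
-    : -13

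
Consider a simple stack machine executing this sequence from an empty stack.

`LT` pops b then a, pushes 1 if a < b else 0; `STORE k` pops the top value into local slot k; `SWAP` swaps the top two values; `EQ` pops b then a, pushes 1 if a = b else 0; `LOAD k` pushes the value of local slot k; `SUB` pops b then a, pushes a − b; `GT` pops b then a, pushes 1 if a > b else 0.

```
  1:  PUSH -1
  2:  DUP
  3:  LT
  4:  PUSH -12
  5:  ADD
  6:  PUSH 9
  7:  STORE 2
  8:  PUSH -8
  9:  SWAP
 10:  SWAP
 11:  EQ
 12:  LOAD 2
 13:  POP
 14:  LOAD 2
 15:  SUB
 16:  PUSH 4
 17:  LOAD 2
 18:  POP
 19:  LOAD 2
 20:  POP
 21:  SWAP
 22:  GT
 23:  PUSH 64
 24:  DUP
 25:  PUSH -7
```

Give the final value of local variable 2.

PUSH -1  -> -1
DUP      -> -1 -1
LT       -> 0
PUSH -12 -> 0 -12
ADD      -> -12
PUSH 9   -> -12 9
STORE 2  -> -12
PUSH -8  -> -12 -8
SWAP     -> -8 -12
SWAP     -> -12 -8
EQ       -> 0
LOAD 2   -> 0 9
POP      -> 0
LOAD 2   -> 0 9
SUB      -> -9
PUSH 4   -> -9 4
LOAD 2   -> -9 4 9
POP      -> -9 4
LOAD 2   -> -9 4 9
POP      -> -9 4
SWAP     -> 4 -9
GT       -> 1
PUSH 64  -> 1 64
DUP      -> 1 64 64
PUSH -7  -> 1 64 64 -7

9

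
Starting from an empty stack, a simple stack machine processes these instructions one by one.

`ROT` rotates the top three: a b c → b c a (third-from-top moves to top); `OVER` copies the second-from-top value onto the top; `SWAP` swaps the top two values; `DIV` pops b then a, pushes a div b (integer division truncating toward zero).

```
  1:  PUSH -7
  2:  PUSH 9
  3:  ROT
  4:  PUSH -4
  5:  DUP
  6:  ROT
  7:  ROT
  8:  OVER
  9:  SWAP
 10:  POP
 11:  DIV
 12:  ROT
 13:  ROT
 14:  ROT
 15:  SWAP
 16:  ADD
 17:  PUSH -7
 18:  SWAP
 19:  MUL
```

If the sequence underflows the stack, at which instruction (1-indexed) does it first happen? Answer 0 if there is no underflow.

PUSH -7 -> -7
PUSH 9  -> -7 9
ROT  — needs 3 operands, stack has 2 → underflow

3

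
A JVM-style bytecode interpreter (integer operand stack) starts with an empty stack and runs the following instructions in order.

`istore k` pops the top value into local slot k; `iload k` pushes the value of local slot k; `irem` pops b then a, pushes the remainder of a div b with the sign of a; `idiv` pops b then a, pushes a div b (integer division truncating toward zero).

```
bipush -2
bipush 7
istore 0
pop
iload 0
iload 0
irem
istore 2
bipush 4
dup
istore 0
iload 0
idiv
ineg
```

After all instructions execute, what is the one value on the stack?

bipush -2 : -2
bipush 7  : -2 7
istore 0  : -2
pop       : (empty)
iload 0   : 7
iload 0   : 7 7
irem      : 0
istore 2  : (empty)
bipush 4  : 4
dup       : 4 4
istore 0  : 4
iload 0   : 4 4
idiv      : 1
ineg      : -1

-1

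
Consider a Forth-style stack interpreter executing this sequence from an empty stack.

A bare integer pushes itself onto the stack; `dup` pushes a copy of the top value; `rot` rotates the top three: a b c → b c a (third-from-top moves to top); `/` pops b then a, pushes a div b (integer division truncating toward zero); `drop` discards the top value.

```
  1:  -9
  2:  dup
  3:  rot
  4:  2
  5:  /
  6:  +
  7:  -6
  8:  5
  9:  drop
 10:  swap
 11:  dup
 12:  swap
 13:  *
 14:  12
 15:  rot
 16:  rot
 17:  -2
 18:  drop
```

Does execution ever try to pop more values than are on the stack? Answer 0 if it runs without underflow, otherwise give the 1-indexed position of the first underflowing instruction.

-9  : -9
dup : -9 -9
rot  — needs 3 operands, stack has 2 → underflow

3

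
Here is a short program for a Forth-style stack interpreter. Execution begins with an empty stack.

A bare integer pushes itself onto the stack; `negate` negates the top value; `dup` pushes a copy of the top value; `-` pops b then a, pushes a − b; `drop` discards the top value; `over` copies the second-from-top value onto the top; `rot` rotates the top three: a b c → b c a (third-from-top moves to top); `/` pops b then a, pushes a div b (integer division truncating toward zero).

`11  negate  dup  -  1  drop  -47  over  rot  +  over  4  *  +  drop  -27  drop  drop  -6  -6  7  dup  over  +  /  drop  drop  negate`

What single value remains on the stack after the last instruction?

6

11     → [11]
negate → [-11]
dup    → [-11, -11]
-      → [0]
1      → [0, 1]
drop   → [0]
-47    → [0, -47]
over   → [0, -47, 0]
rot    → [-47, 0, 0]
+      → [-47, 0]
over   → [-47, 0, -47]
4      → [-47, 0, -47, 4]
*      → [-47, 0, -188]
+      → [-47, -188]
drop   → [-47]
-27    → [-47, -27]
drop   → [-47]
drop   → []
-6     → [-6]
-6     → [-6, -6]
7      → [-6, -6, 7]
dup    → [-6, -6, 7, 7]
over   → [-6, -6, 7, 7, 7]
+      → [-6, -6, 7, 14]
/      → [-6, -6, 0]
drop   → [-6, -6]
drop   → [-6]
negate → [6]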